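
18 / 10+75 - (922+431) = -6381 / 5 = -1276.20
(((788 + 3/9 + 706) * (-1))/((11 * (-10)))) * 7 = 31381/330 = 95.09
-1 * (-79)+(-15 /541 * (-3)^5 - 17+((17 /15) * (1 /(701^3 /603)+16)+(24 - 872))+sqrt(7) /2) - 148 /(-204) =-12045211728721213 /15840549564485+sqrt(7) /2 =-759.08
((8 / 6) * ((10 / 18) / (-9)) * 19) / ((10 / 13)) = -494 / 243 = -2.03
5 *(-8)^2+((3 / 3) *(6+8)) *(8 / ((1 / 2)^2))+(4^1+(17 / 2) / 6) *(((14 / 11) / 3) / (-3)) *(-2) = 228551 / 297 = 769.53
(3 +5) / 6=4 / 3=1.33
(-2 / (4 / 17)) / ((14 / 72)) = -43.71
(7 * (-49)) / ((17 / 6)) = -2058 / 17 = -121.06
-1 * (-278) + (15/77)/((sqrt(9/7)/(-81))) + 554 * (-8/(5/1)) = -3042/5 - 405 * sqrt(7)/77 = -622.32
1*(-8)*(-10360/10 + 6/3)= 8272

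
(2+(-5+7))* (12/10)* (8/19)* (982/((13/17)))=3205248/1235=2595.34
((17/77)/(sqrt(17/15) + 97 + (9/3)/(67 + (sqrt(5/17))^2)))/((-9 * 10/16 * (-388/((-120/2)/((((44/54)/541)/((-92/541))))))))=423968238720/60029985432109 - 26477568 * sqrt(255)/5457271402919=0.01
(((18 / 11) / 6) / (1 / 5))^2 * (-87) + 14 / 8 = -77453 / 484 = -160.03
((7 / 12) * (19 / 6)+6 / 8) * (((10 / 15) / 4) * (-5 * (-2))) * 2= 935 / 108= 8.66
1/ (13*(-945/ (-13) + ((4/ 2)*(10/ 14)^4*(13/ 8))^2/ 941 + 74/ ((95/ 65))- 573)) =-1649102033264/ 9640287001226545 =-0.00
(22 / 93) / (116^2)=11 / 625704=0.00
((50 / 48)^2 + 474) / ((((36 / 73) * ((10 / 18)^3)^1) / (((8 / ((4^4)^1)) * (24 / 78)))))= 179787393 / 3328000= 54.02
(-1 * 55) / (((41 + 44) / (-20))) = 220 / 17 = 12.94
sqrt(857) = 29.27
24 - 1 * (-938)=962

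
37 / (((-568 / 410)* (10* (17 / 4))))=-1517 / 2414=-0.63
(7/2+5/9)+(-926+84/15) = -82471/90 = -916.34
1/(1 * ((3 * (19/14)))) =14/57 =0.25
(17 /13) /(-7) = -17 /91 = -0.19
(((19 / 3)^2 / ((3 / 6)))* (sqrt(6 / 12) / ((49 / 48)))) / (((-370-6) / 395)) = -285190* sqrt(2) / 6909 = -58.38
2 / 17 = 0.12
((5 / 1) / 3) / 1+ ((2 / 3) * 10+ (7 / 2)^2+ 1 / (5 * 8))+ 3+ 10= 4033 / 120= 33.61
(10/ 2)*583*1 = 2915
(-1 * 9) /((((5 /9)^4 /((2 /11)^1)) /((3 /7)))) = -354294 /48125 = -7.36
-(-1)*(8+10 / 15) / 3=26 / 9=2.89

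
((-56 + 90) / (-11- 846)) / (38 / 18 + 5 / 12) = -1224 / 77987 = -0.02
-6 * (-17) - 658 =-556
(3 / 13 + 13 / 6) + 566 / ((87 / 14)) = 211447 / 2262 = 93.48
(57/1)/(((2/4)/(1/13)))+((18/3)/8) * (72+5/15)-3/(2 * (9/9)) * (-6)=3745/52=72.02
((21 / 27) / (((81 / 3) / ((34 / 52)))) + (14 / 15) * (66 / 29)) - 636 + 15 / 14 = -2028954251 / 3206385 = -632.79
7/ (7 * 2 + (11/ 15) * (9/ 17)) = 595/ 1223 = 0.49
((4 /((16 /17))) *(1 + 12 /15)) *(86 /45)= 731 /50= 14.62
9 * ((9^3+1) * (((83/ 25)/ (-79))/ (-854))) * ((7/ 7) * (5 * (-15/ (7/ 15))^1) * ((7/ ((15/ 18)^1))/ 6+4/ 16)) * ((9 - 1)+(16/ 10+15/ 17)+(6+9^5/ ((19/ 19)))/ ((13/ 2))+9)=-81471516125373/ 104369902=-780603.55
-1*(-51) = 51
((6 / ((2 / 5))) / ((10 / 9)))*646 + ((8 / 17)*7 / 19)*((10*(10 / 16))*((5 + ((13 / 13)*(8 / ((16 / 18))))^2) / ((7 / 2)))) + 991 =3145576 / 323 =9738.63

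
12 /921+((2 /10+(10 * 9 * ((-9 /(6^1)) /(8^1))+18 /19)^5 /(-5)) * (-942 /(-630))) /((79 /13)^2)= 677485157538596273072123 /81614965464246681600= 8300.99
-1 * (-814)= 814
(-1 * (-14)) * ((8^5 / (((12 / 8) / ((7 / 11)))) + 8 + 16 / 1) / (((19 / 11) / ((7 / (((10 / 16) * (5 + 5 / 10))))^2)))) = 80703279104 / 172425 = 468048.60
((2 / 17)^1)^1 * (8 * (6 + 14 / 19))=2048 / 323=6.34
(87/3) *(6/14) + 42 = 381/7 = 54.43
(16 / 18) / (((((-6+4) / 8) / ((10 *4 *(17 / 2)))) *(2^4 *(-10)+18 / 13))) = 70720 / 9279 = 7.62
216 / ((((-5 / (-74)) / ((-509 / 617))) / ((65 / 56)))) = -13220766 / 4319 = -3061.07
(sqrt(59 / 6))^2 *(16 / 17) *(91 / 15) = 42952 / 765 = 56.15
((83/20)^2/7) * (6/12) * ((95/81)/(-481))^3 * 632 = -18664402145/1655954185135068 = -0.00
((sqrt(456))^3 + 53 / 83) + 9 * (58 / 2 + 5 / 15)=21965 / 83 + 912 * sqrt(114)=10002.13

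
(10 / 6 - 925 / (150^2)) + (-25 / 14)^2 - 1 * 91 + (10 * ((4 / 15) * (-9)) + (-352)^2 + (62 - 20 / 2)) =1365400103 / 11025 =123845.81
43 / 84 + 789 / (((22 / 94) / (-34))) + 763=-105203563 / 924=-113856.67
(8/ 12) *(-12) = -8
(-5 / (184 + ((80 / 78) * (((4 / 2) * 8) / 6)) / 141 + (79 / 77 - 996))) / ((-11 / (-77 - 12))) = 10277631 / 206026105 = 0.05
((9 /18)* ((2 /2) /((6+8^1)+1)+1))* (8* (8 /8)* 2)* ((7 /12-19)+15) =-1312 /45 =-29.16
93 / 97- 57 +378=31230 / 97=321.96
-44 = -44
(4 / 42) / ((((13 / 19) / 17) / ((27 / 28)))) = 2907 / 1274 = 2.28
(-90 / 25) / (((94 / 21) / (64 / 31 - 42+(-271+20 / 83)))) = 151089813 / 604655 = 249.88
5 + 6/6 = 6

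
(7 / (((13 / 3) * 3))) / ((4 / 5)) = 35 / 52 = 0.67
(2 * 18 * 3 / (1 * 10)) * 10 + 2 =110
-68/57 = -1.19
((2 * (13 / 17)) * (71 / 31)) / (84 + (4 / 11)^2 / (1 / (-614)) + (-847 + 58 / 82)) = -352231 / 84816961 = -0.00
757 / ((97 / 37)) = 28009 / 97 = 288.75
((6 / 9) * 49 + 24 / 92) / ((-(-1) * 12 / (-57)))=-10792 / 69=-156.41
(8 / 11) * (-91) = -728 / 11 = -66.18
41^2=1681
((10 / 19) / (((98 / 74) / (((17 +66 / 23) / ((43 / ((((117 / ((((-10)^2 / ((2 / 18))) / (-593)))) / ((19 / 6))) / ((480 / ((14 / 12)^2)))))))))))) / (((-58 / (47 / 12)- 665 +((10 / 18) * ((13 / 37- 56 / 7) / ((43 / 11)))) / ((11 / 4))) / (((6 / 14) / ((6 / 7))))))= 226681225459 / 24325658533548800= 0.00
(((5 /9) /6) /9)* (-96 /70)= -8 /567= -0.01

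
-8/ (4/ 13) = -26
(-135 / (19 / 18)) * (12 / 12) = -2430 / 19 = -127.89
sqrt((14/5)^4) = 196/25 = 7.84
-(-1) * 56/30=28/15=1.87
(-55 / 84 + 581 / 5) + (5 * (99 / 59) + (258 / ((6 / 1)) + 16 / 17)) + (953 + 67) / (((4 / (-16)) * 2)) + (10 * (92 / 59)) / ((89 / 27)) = -70012568317 / 37492140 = -1867.39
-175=-175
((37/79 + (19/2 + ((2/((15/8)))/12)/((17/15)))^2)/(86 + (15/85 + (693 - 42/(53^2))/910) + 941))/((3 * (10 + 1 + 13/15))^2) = 69193086251575/977528546493256152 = 0.00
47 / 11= 4.27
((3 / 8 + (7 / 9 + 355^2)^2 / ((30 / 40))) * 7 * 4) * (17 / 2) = 4898924331256543 / 972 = 5040045608288.62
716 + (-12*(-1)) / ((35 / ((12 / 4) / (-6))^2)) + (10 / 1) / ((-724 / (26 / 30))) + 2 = 27293983 / 38010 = 718.07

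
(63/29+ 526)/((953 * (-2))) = -0.28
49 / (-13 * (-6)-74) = 49 / 4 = 12.25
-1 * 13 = -13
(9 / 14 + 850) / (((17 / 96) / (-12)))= -6859584 / 119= -57643.56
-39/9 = -13/3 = -4.33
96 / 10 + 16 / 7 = 416 / 35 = 11.89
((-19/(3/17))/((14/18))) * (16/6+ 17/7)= -34561/49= -705.33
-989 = -989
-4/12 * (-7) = 7/3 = 2.33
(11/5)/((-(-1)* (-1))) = -11/5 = -2.20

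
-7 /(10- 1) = -7 /9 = -0.78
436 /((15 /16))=6976 /15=465.07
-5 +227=222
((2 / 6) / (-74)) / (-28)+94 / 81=194795 / 167832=1.16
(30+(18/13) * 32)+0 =74.31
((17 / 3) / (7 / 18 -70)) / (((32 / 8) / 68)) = -1734 / 1253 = -1.38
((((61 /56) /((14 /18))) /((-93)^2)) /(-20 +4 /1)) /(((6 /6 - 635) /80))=305 /238835408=0.00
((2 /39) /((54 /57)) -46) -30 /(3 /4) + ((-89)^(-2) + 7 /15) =-1188274981 /13901355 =-85.48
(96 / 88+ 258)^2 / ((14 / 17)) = 69041250 / 847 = 81512.69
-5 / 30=-1 / 6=-0.17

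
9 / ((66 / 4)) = 0.55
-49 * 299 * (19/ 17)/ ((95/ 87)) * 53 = -67555761/ 85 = -794773.66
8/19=0.42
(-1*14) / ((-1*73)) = 14 / 73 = 0.19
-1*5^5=-3125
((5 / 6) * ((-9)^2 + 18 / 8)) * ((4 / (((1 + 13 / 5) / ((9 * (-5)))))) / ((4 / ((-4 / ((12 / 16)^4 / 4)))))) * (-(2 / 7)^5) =-37888000 / 453789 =-83.49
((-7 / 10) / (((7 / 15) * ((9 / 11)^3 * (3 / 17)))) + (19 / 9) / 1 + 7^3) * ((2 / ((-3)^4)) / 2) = 480545 / 118098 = 4.07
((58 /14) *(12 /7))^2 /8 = 15138 /2401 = 6.30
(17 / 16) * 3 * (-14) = -44.62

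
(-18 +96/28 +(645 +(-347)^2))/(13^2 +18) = 847276/1309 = 647.27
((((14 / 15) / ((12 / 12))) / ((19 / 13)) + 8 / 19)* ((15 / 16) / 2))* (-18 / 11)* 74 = -50283 / 836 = -60.15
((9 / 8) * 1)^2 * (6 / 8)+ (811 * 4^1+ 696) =1008883 / 256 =3940.95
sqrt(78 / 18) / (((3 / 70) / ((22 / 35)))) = 44 * sqrt(39) / 9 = 30.53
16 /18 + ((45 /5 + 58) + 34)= 917 /9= 101.89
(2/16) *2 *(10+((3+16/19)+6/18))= 202/57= 3.54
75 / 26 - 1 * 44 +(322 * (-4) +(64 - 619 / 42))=-1279.85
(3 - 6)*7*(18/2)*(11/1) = -2079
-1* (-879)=879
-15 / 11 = -1.36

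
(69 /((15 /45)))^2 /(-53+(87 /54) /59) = -45505638 /56257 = -808.89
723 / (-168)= -4.30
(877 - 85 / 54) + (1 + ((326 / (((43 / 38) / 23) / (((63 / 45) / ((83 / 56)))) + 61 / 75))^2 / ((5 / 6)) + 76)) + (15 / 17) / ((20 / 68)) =4572542068361425633817 / 26703257076523926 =171235.37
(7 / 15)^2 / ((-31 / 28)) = -1372 / 6975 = -0.20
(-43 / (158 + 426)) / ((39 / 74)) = -1591 / 11388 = -0.14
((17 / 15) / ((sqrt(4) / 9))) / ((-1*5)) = -51 / 50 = -1.02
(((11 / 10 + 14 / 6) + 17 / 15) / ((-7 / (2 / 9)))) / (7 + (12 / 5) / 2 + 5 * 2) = -137 / 17199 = -0.01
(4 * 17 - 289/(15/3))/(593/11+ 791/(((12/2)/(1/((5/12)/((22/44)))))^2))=935/7842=0.12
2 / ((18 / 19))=19 / 9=2.11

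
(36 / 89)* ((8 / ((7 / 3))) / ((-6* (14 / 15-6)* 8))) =0.01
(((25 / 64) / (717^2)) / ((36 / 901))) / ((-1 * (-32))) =22525 / 37902753792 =0.00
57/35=1.63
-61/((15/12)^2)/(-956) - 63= -376181/5975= -62.96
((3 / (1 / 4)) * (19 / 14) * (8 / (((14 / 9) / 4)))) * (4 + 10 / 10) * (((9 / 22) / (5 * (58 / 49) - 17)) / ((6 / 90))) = -1846800 / 1991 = -927.57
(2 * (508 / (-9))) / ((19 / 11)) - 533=-102319 / 171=-598.36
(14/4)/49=1/14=0.07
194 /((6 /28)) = 2716 /3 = 905.33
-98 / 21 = -4.67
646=646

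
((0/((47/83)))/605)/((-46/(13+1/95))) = 0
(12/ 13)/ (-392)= -3/ 1274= -0.00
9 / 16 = 0.56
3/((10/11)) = 33/10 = 3.30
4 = 4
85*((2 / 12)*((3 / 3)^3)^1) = 85 / 6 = 14.17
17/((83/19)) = 323/83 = 3.89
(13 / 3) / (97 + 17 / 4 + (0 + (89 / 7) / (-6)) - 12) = 28 / 563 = 0.05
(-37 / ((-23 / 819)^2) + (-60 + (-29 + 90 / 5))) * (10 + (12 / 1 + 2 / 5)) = -1052491.57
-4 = -4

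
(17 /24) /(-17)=-1 /24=-0.04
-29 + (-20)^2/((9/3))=313/3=104.33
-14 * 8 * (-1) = 112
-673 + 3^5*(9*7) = 14636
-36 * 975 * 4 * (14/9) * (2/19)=-436800/19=-22989.47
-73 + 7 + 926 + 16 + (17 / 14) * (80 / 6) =892.19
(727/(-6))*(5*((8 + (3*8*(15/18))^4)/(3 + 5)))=-24234545/2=-12117272.50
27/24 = 9/8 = 1.12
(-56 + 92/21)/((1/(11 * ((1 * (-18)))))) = 71544/7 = 10220.57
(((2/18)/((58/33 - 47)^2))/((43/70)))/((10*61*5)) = 0.00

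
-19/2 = -9.50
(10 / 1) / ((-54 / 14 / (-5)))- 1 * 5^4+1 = -16498 / 27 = -611.04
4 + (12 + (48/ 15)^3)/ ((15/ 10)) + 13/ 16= 207947/ 6000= 34.66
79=79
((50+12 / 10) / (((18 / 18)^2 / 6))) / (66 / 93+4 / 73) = 1737984 / 4325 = 401.85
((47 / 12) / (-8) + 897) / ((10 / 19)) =327047 / 192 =1703.37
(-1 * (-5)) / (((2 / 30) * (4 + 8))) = 25 / 4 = 6.25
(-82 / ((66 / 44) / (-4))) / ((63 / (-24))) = -5248 / 63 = -83.30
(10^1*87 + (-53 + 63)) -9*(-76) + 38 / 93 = 1564.41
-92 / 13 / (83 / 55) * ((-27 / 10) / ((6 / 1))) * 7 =15939 / 1079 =14.77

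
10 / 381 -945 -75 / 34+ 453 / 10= -29207372 / 32385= -901.88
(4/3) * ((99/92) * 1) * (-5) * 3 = -495/23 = -21.52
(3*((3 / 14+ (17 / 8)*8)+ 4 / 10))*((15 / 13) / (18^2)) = 137 / 728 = 0.19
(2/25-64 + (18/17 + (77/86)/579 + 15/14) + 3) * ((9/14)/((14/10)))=-6531537471/241957345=-26.99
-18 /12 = -3 /2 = -1.50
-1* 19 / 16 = -19 / 16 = -1.19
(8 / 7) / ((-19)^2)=8 / 2527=0.00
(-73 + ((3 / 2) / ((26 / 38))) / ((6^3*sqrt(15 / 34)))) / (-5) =14.60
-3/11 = -0.27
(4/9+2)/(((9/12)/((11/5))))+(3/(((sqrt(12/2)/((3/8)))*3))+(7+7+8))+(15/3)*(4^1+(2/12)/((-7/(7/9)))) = sqrt(6)/16+4417/90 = 49.23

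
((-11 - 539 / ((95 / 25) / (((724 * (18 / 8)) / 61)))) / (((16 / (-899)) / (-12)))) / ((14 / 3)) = -4452987033 / 8113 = -548870.58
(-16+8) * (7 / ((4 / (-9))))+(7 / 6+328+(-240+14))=1375 / 6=229.17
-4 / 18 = -2 / 9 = -0.22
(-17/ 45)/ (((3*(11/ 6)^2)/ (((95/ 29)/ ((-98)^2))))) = -323/ 25275327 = -0.00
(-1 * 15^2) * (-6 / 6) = 225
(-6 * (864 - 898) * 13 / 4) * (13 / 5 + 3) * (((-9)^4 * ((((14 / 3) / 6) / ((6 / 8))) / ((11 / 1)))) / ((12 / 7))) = 73680516 / 55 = 1339645.75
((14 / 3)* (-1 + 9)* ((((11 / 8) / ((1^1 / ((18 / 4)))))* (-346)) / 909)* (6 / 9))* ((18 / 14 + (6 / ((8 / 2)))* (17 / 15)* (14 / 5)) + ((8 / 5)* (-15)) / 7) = -3486296 / 22725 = -153.41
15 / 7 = 2.14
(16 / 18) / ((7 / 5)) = 40 / 63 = 0.63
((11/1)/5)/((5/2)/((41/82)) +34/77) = 847/2095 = 0.40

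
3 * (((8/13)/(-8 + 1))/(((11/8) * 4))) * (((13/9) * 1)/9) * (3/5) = -16/3465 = -0.00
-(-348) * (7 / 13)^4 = 835548 / 28561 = 29.25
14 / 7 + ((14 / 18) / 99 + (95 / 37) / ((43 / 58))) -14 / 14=6338128 / 1417581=4.47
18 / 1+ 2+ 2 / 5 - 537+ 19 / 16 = -41233 / 80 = -515.41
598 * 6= 3588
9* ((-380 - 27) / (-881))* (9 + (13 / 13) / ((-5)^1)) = 161172 / 4405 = 36.59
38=38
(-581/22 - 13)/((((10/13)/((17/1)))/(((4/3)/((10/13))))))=-830297/550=-1509.63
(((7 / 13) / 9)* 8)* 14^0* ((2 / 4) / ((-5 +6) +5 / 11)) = 77 / 468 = 0.16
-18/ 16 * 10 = -45/ 4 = -11.25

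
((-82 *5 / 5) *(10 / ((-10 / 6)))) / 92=123 / 23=5.35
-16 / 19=-0.84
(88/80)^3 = 1331/1000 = 1.33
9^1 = 9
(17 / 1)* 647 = 10999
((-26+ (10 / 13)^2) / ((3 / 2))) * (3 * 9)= -77292 / 169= -457.35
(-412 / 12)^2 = 10609 / 9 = 1178.78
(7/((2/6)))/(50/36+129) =378/2347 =0.16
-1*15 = -15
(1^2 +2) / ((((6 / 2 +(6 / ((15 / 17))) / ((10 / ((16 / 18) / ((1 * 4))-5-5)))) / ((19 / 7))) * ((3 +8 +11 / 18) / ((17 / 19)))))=-206550 / 1201123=-0.17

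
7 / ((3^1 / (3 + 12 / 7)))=11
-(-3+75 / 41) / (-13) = -48 / 533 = -0.09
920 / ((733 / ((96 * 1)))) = 88320 / 733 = 120.49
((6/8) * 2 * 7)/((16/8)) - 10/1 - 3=-31/4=-7.75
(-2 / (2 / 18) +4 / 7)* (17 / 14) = -1037 / 49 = -21.16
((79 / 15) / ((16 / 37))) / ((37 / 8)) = 79 / 30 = 2.63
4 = 4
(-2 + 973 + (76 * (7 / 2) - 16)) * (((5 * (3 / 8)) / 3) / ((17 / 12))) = 18315 / 34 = 538.68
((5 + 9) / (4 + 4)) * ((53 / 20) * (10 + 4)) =2597 / 40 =64.92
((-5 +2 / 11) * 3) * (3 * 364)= -15784.36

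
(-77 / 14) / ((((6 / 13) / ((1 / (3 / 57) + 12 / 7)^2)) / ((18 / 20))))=-1803945 / 392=-4601.90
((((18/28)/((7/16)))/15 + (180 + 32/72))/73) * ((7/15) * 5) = 398096/68985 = 5.77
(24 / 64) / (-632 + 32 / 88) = -11 / 18528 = -0.00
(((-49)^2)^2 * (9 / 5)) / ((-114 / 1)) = -17294403 / 190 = -91023.17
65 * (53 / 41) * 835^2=2401940125 / 41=58583905.49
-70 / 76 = -35 / 38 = -0.92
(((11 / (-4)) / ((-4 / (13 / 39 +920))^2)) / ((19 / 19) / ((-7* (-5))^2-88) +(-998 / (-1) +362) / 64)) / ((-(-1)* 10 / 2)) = -31780791449 / 23195760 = -1370.11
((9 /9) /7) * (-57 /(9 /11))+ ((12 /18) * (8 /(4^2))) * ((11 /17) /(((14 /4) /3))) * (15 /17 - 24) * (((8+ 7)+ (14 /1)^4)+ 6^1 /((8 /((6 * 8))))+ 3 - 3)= -997817447 /6069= -164412.17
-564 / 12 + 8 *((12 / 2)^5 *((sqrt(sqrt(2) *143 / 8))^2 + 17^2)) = 19550625.23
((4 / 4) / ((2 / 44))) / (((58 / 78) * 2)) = 429 / 29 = 14.79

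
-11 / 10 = -1.10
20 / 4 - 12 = -7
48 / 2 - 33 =-9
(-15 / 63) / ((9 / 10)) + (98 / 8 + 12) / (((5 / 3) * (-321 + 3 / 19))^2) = -20638501787 / 78038553600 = -0.26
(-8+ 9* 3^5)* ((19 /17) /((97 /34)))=82802 /97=853.63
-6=-6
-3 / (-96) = 1 / 32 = 0.03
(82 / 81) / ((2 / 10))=410 / 81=5.06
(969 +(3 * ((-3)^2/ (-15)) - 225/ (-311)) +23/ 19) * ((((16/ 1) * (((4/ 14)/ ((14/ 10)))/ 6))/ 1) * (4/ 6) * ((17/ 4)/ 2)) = 747.18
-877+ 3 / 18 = -876.83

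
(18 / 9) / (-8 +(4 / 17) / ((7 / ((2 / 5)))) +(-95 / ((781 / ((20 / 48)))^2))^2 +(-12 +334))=9180706025064752640 / 1441432564970623612003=0.01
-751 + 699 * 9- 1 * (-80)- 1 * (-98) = 5718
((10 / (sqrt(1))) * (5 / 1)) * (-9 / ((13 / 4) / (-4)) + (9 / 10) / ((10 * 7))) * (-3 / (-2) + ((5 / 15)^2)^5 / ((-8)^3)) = 831.73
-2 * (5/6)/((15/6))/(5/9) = -6/5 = -1.20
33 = 33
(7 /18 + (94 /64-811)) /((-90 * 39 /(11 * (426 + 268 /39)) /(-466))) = -5041501870339 /9856080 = -511511.87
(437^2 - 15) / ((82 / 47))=109449.24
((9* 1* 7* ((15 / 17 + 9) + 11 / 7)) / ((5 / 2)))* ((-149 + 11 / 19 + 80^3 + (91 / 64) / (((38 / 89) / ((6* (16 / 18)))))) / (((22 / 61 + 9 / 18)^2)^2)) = 17619725845383414308 / 65434753125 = 269271679.10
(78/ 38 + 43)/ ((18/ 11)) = 4708/ 171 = 27.53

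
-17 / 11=-1.55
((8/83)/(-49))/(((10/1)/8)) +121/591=2441623/12017985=0.20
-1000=-1000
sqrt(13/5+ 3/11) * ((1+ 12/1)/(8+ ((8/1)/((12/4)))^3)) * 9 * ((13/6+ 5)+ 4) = 5427 * sqrt(8690)/6160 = 82.13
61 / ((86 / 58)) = 1769 / 43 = 41.14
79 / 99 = 0.80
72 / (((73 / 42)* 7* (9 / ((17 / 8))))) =102 / 73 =1.40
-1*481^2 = -231361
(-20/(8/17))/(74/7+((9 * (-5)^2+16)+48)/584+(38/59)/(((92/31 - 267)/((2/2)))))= -83901652100/21841776021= -3.84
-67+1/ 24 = -1607/ 24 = -66.96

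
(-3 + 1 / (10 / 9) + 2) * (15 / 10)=-3 / 20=-0.15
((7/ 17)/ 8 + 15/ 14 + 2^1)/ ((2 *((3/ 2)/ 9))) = 8919/ 952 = 9.37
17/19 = 0.89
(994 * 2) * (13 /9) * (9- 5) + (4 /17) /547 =961293460 /83691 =11486.22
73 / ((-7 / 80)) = -5840 / 7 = -834.29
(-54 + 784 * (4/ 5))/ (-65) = -2866/ 325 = -8.82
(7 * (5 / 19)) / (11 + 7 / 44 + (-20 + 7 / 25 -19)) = -5500 / 82289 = -0.07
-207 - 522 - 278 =-1007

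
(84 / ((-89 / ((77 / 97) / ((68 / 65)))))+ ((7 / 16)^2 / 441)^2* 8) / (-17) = 69742486199 / 1655520436224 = 0.04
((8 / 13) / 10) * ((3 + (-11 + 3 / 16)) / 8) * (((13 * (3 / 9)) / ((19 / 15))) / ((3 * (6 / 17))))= -2125 / 10944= -0.19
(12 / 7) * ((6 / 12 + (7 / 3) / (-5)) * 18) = 36 / 35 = 1.03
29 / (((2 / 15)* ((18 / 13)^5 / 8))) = 53837485 / 157464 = 341.90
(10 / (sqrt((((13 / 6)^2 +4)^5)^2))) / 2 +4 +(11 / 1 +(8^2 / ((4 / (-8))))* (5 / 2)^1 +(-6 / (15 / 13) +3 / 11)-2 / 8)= -205000160329687927 / 660913112814460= -310.18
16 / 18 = 8 / 9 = 0.89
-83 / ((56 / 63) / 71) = -53037 / 8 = -6629.62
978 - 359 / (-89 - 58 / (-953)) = 83236429 / 84759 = 982.04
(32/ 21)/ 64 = 1/ 42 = 0.02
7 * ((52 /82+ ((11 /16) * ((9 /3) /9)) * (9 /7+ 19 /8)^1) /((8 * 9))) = 162343 /1133568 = 0.14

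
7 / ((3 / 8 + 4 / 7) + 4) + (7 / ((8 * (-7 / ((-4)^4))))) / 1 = -8472 / 277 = -30.58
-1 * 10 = -10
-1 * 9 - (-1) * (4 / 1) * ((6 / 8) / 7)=-60 / 7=-8.57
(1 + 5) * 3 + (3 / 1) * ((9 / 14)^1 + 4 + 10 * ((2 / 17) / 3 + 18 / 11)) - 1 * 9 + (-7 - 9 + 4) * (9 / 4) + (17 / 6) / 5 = 918184 / 19635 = 46.76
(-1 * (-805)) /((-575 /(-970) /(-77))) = -104566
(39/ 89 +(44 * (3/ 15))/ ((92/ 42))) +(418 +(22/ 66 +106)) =16236464/ 30705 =528.79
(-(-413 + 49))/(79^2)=364/6241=0.06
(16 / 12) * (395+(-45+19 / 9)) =12676 / 27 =469.48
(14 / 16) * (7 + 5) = 21 / 2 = 10.50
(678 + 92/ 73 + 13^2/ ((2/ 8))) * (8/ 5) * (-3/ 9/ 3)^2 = 263824/ 9855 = 26.77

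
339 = 339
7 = 7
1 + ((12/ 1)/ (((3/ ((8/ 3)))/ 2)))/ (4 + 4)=11/ 3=3.67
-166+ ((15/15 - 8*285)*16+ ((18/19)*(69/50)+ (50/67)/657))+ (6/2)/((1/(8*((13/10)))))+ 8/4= -765176046571/20909025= -36595.49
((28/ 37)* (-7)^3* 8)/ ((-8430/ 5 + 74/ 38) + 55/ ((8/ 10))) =5839232/ 4542231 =1.29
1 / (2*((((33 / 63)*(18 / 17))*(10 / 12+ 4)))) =119 / 638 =0.19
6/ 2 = 3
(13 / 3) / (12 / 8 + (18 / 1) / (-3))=-26 / 27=-0.96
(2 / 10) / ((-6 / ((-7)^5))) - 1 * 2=16747 / 30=558.23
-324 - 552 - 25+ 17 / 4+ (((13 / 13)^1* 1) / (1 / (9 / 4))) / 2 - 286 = -9453 / 8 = -1181.62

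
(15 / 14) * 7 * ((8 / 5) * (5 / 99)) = 0.61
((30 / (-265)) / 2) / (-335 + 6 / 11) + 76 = 14819045 / 194987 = 76.00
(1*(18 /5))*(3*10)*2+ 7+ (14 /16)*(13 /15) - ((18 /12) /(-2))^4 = 858017 /3840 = 223.44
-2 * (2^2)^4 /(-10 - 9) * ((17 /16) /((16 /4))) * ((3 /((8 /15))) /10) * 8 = 32.21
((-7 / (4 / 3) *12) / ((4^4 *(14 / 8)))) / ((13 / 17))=-153 / 832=-0.18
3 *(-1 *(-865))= 2595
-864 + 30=-834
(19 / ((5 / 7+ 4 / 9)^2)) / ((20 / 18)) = 678699 / 53290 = 12.74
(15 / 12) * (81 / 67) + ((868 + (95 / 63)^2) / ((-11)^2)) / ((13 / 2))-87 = -141187396195 / 1673187516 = -84.38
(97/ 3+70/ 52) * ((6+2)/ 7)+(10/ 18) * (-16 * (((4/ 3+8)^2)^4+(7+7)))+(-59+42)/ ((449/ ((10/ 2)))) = -1234929155836395979/ 2412683091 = -511848887.42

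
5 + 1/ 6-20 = -89/ 6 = -14.83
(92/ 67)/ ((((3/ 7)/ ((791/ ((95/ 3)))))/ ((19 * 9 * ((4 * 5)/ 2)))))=9169272/ 67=136854.81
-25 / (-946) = 25 / 946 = 0.03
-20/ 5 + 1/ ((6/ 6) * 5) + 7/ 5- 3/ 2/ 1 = -39/ 10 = -3.90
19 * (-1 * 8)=-152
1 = 1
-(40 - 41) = 1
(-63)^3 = -250047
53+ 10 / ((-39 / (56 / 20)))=2039 / 39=52.28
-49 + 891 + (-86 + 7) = 763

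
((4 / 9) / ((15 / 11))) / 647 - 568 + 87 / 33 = -565.36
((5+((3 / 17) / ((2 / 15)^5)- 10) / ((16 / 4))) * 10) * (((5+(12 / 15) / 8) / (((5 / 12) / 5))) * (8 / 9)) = 2283565 / 4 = 570891.25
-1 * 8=-8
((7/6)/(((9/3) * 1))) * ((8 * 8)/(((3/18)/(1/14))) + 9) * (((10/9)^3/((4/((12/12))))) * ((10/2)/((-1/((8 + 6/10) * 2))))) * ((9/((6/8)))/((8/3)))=-456875/243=-1880.14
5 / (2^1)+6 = 17 / 2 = 8.50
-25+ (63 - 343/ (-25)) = 1293/ 25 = 51.72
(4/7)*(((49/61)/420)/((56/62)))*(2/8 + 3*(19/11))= 7409/1127280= 0.01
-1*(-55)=55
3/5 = 0.60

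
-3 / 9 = -1 / 3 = -0.33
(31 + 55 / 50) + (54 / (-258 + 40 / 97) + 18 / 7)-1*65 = -26705969 / 874510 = -30.54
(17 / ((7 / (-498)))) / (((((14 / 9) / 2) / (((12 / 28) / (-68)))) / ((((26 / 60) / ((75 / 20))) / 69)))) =3237 / 197225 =0.02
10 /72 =0.14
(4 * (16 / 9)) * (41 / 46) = 1312 / 207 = 6.34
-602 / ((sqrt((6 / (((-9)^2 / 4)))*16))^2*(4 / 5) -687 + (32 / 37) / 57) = 57132810 / 64838359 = 0.88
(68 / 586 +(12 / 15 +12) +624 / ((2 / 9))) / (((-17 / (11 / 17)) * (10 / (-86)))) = 1954739666 / 2116925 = 923.39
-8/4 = -2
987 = 987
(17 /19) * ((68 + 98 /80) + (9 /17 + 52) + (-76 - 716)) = -455767 /760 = -599.69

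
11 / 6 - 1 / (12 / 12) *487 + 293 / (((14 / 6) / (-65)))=-363187 / 42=-8647.31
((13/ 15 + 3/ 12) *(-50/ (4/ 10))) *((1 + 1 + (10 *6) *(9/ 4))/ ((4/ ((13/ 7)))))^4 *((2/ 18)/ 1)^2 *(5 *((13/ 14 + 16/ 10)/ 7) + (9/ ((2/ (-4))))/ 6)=219085604149719775/ 6505519104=33676882.76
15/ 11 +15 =180/ 11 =16.36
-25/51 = -0.49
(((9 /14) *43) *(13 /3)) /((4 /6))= 5031 /28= 179.68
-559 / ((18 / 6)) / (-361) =559 / 1083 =0.52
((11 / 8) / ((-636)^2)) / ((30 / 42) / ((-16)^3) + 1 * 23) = 2464 / 16671580731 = 0.00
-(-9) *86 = 774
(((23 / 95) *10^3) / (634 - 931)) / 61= -4600 / 344223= -0.01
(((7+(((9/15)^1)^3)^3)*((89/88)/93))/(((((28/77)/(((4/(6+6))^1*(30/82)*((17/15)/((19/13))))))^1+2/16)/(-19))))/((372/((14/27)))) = -17908400411083/35217731337890625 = -0.00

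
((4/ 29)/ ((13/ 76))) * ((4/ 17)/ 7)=1216/ 44863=0.03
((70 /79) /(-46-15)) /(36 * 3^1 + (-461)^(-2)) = -14876470 /110606984311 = -0.00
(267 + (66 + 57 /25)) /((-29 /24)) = -201168 /725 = -277.47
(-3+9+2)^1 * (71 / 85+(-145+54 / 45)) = -97216 / 85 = -1143.72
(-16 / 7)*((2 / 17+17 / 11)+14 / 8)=-10212 / 1309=-7.80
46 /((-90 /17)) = -391 /45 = -8.69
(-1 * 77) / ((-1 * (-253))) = -7 / 23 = -0.30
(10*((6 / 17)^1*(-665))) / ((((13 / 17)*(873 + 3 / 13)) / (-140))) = 232750 / 473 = 492.07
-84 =-84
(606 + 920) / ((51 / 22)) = 33572 / 51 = 658.27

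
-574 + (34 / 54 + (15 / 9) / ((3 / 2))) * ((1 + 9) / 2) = -15263 / 27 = -565.30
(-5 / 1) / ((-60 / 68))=5.67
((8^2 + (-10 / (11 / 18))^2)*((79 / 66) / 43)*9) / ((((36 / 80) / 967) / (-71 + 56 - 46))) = -1870699561120 / 171699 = -10895226.89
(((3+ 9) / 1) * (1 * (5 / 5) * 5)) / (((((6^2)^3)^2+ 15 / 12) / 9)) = 0.00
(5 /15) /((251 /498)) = 166 /251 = 0.66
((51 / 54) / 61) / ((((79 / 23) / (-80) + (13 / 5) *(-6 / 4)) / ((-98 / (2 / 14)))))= 2145808 / 796599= 2.69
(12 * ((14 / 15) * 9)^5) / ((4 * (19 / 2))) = 784147392 / 59375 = 13206.69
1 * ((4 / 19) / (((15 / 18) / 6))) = 144 / 95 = 1.52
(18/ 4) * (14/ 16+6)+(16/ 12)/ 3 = 4519/ 144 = 31.38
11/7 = 1.57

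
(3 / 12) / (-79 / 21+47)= 21 / 3632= 0.01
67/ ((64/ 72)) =603/ 8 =75.38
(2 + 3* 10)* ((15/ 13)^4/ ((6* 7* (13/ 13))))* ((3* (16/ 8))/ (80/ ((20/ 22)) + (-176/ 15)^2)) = 45562500/ 1268936669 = 0.04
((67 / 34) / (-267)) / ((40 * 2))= -67 / 726240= -0.00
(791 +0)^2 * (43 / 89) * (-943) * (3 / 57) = -25370738869 / 1691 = -15003393.77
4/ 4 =1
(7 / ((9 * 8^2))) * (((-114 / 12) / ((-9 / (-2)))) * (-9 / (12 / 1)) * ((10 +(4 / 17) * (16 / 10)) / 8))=6517 / 261120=0.02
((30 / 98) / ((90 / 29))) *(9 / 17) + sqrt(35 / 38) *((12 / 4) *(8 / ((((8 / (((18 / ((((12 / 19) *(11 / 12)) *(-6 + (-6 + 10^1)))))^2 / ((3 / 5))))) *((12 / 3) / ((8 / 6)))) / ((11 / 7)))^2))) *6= 96113.18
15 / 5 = 3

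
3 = 3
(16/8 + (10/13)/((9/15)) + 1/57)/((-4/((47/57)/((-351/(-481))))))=-1417285/1520532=-0.93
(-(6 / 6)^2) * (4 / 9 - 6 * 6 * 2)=644 / 9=71.56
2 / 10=1 / 5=0.20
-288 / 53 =-5.43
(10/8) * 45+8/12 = 683/12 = 56.92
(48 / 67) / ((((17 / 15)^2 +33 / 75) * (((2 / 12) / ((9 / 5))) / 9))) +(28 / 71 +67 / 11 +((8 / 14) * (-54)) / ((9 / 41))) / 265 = 375447176749 / 9415458745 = 39.88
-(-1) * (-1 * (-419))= 419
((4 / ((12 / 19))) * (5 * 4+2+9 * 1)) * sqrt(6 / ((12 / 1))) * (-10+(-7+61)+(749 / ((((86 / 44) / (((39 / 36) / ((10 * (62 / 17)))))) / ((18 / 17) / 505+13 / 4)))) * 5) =281291910581 * sqrt(2) / 12507840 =31804.60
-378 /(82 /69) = -13041 /41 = -318.07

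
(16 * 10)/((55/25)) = 800/11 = 72.73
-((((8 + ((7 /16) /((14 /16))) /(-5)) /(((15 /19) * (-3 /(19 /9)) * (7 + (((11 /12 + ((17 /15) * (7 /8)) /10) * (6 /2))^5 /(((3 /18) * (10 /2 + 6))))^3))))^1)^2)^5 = -120648596077059480808878551261356853322636579372569982409232813508432203356990834046252839223861358894024722744515225530383633084476982620720141927119748606197760000000000000000000000000000000000000000000000000000000000000000000000000000000000000000000000000000000000000000000000000000000000000000000000000000000000000000000000000000000000000000000000000000000000000000000000000000000000000000000000000000000000000000000000000000000000000000 /19909208174467407163783614070385532959456065558517788227553593630322381395762557580378369387818480551868527081666357205735744395251896251639420509197242550583120521743527228850940062167587026306137729065499853792549775306578015988628769519031093585786240008813664498452762991908159872114992510784319114131736917009168222799513978929802025636115882365577384171181052221808748623315146956958980633373602562660661785457319127949397869797127893524124933483648489645304469511590050820755706134186748849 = -0.00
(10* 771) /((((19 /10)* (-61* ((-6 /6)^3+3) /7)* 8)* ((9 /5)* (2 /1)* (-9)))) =224875 /250344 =0.90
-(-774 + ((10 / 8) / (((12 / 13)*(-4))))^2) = 28528511 / 36864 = 773.89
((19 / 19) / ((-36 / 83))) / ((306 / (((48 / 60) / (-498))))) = 1 / 82620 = 0.00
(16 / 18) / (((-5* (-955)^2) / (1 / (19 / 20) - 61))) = 9112 / 779781375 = 0.00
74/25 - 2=24/25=0.96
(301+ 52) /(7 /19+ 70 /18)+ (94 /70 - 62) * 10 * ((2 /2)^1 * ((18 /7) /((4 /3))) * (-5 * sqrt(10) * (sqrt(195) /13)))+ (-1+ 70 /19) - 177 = -1264239 /13832+ 1433025 * sqrt(78) /637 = 19776.94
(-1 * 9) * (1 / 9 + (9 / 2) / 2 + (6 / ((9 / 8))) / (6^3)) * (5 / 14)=-3865 / 504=-7.67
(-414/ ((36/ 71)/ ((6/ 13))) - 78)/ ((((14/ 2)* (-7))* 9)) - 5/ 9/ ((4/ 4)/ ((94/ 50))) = -374/ 28665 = -0.01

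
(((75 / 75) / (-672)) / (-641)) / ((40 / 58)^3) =24389 / 3446016000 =0.00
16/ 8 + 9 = 11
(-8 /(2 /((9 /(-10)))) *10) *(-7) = -252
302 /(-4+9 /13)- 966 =-45464 /43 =-1057.30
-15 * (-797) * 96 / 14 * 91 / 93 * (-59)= -146711760 / 31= -4732637.42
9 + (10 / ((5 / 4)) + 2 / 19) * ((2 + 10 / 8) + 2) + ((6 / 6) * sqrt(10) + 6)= sqrt(10) + 2187 / 38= 60.71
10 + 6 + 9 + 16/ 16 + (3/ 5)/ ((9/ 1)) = 391/ 15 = 26.07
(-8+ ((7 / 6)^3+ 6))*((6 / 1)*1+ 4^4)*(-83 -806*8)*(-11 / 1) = -279198073 / 36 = -7755502.03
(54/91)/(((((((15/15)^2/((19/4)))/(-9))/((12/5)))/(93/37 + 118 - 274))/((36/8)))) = 707938461/16835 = 42051.59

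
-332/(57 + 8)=-332/65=-5.11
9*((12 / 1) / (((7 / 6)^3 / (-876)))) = -20435328 / 343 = -59578.22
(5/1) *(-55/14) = -275/14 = -19.64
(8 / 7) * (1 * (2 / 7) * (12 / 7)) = 0.56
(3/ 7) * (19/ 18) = 19/ 42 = 0.45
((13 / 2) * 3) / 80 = 39 / 160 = 0.24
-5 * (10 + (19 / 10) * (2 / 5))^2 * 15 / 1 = -217083 / 25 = -8683.32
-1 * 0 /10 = 0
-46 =-46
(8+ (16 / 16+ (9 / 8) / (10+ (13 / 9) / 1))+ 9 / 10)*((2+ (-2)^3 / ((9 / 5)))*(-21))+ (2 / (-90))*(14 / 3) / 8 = 7136507 / 13905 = 513.23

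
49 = 49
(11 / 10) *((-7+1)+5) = -11 / 10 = -1.10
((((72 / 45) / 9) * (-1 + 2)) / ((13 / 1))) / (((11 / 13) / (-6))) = -0.10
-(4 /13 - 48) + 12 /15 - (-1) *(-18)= 1982 /65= 30.49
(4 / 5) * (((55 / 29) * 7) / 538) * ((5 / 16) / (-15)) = -77 / 187224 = -0.00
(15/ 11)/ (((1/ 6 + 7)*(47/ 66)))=540/ 2021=0.27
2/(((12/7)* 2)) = 7/12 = 0.58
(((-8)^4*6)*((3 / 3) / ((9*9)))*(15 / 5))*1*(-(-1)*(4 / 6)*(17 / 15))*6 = 557056 / 135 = 4126.34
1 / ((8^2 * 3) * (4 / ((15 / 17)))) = 5 / 4352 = 0.00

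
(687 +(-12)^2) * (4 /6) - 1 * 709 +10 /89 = -13785 /89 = -154.89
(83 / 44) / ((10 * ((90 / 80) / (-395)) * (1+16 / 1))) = -6557 / 1683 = -3.90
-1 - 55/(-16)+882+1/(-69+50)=268853/304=884.38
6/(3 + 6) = 2/3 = 0.67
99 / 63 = 1.57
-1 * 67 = -67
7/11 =0.64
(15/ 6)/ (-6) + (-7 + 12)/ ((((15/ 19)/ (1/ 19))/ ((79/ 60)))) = 1/ 45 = 0.02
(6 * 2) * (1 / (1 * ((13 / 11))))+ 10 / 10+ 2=171 / 13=13.15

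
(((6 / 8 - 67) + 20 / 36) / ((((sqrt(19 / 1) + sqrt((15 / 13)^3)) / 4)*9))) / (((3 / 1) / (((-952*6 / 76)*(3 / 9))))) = 190250060 / (4617*(15*sqrt(195) + 169*sqrt(19))) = 43.55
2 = 2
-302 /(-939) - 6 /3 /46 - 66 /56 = -544505 /604716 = -0.90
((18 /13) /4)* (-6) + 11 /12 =-181 /156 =-1.16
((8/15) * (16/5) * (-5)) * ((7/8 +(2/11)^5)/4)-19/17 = -2.98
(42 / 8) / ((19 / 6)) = 63 / 38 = 1.66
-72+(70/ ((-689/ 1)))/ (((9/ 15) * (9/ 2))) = -1340116/ 18603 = -72.04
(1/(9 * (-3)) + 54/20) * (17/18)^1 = 12223/4860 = 2.52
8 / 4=2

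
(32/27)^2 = 1024/729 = 1.40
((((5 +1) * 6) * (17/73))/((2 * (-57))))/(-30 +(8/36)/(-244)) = 111996/45689167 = 0.00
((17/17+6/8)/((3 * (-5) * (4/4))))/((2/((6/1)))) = -7/20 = -0.35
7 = 7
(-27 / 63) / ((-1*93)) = 1 / 217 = 0.00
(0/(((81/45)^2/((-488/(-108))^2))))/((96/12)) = 0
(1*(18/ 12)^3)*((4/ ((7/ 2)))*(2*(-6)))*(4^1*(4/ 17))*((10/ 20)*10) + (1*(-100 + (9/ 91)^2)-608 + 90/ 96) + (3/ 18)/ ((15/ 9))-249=-13219161269/ 11262160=-1173.77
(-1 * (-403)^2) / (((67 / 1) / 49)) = -7958041 / 67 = -118776.73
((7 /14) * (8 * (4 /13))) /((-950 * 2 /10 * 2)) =-4 /1235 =-0.00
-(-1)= 1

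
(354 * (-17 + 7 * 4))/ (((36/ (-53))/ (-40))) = 687940/ 3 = 229313.33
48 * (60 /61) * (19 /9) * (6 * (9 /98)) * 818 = 134282880 /2989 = 44925.69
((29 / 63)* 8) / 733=232 / 46179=0.01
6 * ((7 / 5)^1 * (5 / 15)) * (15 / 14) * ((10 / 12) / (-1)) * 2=-5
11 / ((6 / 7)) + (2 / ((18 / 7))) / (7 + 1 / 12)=6601 / 510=12.94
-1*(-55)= 55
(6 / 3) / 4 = 1 / 2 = 0.50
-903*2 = -1806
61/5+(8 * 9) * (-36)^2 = 466621/5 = 93324.20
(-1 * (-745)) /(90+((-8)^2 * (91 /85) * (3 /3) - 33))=63325 /10669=5.94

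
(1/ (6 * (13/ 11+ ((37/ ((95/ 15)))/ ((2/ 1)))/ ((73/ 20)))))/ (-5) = -15257/ 907230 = -0.02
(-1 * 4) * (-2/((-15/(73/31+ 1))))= -832/465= -1.79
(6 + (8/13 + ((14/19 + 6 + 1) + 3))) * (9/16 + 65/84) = 962207/41496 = 23.19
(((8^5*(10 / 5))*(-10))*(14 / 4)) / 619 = -2293760 / 619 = -3705.59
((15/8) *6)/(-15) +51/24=11/8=1.38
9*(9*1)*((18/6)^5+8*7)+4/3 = 72661/3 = 24220.33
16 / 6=8 / 3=2.67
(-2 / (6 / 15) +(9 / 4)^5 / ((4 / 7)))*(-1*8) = -392863 / 512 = -767.31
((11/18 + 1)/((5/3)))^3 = 24389/27000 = 0.90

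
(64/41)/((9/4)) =256/369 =0.69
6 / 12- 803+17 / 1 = -1571 / 2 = -785.50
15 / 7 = 2.14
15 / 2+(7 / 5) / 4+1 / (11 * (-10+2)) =3449 / 440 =7.84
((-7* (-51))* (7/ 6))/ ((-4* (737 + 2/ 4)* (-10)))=833/ 59000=0.01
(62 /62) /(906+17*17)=1 /1195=0.00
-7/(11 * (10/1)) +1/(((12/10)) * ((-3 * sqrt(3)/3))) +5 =4.46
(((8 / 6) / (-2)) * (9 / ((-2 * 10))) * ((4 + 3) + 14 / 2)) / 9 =7 / 15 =0.47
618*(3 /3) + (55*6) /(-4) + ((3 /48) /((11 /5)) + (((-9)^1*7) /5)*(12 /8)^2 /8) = 936293 /1760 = 531.98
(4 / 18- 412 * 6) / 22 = -11123 / 99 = -112.35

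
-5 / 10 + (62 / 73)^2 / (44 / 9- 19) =-745975 / 1353566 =-0.55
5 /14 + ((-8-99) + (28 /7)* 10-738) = -11265 /14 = -804.64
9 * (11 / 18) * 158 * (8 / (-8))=-869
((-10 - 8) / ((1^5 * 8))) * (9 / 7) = -81 / 28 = -2.89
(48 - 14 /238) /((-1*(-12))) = 815 /204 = 4.00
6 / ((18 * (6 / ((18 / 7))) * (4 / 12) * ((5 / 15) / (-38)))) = -342 / 7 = -48.86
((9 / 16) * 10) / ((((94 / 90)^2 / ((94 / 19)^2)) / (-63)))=-5740875 / 722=-7951.35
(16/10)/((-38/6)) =-24/95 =-0.25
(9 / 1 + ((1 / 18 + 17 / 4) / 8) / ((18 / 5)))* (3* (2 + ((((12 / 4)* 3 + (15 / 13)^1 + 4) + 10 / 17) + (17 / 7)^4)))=1414.37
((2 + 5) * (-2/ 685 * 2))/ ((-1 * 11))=28/ 7535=0.00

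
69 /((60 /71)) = 1633 /20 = 81.65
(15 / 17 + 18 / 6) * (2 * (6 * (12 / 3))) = 3168 / 17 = 186.35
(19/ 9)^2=4.46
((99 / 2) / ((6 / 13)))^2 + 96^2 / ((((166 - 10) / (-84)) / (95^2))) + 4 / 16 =-9313140215 / 208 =-44774712.57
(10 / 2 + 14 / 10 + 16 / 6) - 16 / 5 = 88 / 15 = 5.87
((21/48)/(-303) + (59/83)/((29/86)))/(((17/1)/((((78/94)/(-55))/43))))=-319564739/7350135935120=-0.00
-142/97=-1.46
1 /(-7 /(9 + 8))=-17 /7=-2.43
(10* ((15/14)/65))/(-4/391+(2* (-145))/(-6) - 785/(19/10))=-334305/739927643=-0.00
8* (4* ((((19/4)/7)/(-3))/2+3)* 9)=5820/7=831.43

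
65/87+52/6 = 273/29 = 9.41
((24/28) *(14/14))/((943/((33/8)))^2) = 3267/199191776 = 0.00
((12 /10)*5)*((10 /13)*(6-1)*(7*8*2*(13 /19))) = 33600 /19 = 1768.42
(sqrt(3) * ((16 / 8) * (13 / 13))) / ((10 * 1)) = sqrt(3) / 5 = 0.35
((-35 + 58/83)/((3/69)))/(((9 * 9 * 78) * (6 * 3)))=-1679/242028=-0.01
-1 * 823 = -823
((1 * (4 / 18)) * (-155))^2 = 1186.42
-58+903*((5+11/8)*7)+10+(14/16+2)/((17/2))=5473825/136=40248.71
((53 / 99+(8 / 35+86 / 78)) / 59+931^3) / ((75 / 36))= 8578426551450724 / 22147125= 387338155.70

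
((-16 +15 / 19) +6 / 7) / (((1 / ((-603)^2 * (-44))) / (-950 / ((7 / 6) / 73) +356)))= -12632292100482912 / 931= -13568519979036.43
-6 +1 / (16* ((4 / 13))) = -5.80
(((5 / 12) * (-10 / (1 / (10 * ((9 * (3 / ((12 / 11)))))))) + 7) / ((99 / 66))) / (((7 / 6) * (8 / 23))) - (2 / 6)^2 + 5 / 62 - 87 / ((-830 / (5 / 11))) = -1682.68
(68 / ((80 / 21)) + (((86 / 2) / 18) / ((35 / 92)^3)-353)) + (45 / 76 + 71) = -1614213602 / 7331625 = -220.17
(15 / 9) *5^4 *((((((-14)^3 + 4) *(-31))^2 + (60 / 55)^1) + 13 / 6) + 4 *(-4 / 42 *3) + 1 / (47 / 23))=489569516959203125 / 65142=7515420419379.25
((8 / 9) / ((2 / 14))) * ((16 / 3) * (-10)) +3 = -8879 / 27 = -328.85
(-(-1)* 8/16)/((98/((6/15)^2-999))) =-24971/4900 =-5.10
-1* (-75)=75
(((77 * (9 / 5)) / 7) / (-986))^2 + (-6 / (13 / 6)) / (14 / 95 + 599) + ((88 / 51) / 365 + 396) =519891906097883611 / 1312856662341900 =396.00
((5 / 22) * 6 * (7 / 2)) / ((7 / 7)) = 105 / 22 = 4.77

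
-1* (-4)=4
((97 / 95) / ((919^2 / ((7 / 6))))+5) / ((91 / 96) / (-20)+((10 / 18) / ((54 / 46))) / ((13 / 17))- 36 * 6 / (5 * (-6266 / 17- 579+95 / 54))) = 140844420231085441728 / 17384284304591563837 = 8.10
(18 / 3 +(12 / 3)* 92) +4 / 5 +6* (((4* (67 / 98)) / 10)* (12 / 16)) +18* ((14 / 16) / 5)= 371597 / 980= 379.18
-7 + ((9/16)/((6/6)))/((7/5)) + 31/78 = -6.20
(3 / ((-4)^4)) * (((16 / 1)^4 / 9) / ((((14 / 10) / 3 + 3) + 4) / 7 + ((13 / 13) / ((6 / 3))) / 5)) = 512 / 7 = 73.14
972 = 972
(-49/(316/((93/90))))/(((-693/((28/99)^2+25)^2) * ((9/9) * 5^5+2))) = 13111587992377/281911109996336040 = 0.00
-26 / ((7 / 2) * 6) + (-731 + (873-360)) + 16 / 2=-4436 / 21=-211.24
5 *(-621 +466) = -775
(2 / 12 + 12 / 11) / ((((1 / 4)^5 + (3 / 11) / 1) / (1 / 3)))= 42496 / 27747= 1.53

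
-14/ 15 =-0.93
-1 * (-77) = 77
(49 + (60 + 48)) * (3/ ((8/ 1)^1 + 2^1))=471/ 10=47.10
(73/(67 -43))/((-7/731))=-53363/168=-317.64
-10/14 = -5/7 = -0.71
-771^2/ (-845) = 594441/ 845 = 703.48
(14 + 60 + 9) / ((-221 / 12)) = -4.51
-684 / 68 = -171 / 17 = -10.06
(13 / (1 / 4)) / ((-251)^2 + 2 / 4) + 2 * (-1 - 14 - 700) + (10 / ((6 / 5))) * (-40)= -222185186 / 126003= -1763.33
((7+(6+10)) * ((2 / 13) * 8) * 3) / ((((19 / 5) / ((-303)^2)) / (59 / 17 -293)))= -2494399116960 / 4199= -594045991.18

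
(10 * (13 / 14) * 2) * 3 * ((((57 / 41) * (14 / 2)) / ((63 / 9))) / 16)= 11115 / 2296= 4.84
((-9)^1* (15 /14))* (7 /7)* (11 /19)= -5.58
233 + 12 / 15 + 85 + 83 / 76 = 121559 / 380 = 319.89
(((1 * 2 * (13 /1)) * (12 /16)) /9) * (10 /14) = 65 /42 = 1.55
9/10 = 0.90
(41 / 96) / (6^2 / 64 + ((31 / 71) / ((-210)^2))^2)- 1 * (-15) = 173812977439455 / 11029260613172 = 15.76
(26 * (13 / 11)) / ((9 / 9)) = 338 / 11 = 30.73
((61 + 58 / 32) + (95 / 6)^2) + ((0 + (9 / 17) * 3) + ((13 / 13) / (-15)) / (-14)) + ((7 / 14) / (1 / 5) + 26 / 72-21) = 25443623 / 85680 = 296.96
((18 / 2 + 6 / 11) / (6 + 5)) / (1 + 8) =35 / 363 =0.10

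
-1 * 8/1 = -8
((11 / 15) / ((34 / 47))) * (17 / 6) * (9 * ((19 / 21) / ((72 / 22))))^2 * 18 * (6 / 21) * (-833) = -383912309 / 5040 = -76173.08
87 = 87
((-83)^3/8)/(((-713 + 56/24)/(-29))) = -49745469/17056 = -2916.60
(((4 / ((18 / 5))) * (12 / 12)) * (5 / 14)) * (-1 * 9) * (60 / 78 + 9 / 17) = -1025 / 221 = -4.64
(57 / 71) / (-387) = -19 / 9159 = -0.00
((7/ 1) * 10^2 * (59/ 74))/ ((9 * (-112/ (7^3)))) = -189.91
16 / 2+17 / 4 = 49 / 4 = 12.25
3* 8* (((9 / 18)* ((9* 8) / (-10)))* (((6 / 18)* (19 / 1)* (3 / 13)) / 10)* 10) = -8208 / 65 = -126.28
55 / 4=13.75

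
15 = 15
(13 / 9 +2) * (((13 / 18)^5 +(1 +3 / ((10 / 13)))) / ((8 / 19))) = 28360868909 / 680244480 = 41.69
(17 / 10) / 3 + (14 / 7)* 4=8.57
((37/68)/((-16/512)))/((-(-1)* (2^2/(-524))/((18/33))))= 232656/187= 1244.15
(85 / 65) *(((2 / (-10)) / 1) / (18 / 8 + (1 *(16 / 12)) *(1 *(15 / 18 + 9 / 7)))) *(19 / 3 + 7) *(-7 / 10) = 39984 / 83135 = 0.48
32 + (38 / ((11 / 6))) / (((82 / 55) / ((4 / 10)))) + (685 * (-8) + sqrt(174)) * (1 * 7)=-1571220 / 41 + 7 * sqrt(174)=-38230.10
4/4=1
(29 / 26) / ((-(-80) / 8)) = 0.11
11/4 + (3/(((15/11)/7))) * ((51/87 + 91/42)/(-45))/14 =2.68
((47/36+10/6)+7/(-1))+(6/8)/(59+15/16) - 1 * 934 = -32384039/34524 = -938.02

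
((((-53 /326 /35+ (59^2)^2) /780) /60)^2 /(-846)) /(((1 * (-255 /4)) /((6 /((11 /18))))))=1737779607201785395259 /142393377581910000000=12.20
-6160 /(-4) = 1540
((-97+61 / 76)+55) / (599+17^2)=-3131 / 67488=-0.05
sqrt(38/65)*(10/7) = 2*sqrt(2470)/91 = 1.09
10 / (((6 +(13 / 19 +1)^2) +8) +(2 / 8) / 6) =86640 / 146233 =0.59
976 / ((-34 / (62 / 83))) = -30256 / 1411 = -21.44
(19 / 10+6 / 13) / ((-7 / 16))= -2456 / 455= -5.40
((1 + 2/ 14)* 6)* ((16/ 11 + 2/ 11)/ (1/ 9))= 7776/ 77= 100.99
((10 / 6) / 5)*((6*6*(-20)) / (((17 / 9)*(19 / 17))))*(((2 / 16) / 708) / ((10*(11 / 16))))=-36 / 12331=-0.00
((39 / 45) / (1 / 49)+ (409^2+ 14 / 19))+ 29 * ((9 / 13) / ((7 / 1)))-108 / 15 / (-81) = 2603777945 / 15561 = 167327.16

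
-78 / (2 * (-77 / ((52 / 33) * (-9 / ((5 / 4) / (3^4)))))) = -1971216 / 4235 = -465.46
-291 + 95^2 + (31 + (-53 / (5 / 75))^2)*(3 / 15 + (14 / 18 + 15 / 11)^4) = 13426162.51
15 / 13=1.15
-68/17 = -4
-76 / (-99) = 76 / 99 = 0.77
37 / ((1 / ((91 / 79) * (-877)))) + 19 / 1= -2951358 / 79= -37358.96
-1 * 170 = -170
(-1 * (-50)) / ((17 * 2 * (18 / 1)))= 25 / 306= 0.08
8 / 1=8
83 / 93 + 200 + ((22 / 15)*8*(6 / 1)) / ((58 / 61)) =3707483 / 13485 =274.93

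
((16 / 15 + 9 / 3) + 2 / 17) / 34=1067 / 8670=0.12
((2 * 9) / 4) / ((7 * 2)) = 9 / 28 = 0.32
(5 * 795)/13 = 3975/13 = 305.77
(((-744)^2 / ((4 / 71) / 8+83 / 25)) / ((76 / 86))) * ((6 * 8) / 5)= 4361149440 / 2413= 1807355.76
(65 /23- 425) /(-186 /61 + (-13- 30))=592310 /64607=9.17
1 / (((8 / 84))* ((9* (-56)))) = -1 / 48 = -0.02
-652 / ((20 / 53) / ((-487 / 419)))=4207193 / 2095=2008.21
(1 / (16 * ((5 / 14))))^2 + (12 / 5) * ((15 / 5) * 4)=46129 / 1600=28.83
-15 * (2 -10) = 120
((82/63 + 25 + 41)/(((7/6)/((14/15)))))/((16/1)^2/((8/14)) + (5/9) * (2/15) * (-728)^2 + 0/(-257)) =159/117257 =0.00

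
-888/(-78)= 148/13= 11.38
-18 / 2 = -9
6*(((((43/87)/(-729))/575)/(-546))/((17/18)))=86/6268482675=0.00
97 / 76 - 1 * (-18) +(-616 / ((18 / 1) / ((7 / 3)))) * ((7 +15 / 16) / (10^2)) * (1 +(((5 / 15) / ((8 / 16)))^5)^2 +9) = -44.22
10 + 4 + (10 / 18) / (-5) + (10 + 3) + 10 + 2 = 350 / 9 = 38.89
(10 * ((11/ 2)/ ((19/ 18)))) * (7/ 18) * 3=1155/ 19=60.79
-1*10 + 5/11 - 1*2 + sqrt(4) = -9.55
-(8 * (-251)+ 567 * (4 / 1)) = -260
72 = 72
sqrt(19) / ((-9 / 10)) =-10 * sqrt(19) / 9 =-4.84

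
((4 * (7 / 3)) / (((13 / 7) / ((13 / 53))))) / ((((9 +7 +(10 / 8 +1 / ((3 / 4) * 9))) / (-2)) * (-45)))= 1568 / 497935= 0.00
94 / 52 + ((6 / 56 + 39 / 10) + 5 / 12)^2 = 12255883 / 573300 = 21.38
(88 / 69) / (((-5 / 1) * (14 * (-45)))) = 0.00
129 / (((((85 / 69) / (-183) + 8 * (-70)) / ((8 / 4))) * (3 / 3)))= -0.46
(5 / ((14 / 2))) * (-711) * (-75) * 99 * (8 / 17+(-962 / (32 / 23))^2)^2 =114268469452574131401955875 / 132579328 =861887529348271635.54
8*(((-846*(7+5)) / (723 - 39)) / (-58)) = 1128 / 551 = 2.05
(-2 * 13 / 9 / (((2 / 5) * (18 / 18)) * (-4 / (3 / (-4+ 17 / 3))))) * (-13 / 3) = -169 / 12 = -14.08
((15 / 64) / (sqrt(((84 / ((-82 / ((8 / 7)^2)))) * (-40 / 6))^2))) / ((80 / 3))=2583 / 2621440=0.00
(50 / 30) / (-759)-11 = -25052 / 2277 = -11.00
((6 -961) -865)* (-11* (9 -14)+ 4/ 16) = -100555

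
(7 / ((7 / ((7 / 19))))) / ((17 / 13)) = 91 / 323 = 0.28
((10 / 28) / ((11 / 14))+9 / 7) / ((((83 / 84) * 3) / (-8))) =-4.70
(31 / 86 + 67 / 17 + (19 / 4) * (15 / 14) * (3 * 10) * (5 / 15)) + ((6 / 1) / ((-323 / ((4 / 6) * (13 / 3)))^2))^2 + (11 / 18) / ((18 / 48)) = 542871308268556705 / 9553535122169556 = 56.82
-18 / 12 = -1.50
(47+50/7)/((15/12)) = 1516/35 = 43.31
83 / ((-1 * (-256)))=83 / 256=0.32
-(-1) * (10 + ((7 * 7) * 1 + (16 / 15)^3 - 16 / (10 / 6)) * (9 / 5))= 155821 / 1875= 83.10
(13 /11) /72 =13 /792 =0.02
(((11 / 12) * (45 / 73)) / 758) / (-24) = -55 / 1770688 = -0.00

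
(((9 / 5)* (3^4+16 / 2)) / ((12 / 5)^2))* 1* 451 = 200695 / 16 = 12543.44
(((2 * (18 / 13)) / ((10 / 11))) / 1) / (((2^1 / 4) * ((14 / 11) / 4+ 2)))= 2904 / 1105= 2.63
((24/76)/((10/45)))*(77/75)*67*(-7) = -325017/475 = -684.25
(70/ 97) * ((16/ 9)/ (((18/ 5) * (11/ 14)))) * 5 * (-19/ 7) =-532000/ 86427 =-6.16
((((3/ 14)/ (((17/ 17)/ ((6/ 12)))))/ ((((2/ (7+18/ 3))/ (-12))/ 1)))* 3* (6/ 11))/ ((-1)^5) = 1053/ 77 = 13.68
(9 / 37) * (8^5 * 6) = 1769472 / 37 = 47823.57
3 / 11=0.27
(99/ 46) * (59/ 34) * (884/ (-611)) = -5841/ 1081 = -5.40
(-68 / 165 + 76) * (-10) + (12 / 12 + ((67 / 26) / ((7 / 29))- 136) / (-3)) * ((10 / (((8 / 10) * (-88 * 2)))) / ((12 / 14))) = -41701441 / 54912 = -759.42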